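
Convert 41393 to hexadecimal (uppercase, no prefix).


41393 = A1B1 hex

A1B1


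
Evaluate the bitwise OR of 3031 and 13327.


0b101111010111 | 0b11010000001111 = 0b11111111011111 = 16351

16351


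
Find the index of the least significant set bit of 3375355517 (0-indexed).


0b11001001001011111101011001111101. Lowest set bit at position 0

0


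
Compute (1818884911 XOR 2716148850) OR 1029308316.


Step 1: 1818884911 ^ 2716148850 = 3448561501
Step 2: 3448561501 | 1029308316 = 4259184605

4259184605


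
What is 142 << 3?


0b10001110 << 3 = 0b10001110000 = 1136

1136


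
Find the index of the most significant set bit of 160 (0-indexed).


0b10100000. Highest set bit at position 7

7


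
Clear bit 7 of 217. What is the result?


217 & ~(1 << 7) = 89

89


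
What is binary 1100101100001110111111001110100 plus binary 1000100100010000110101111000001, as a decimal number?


1100101100001110111111001110100 + 1000100100010000110101111000001 = 10101010000011111110101000110101 = 2853169717

2853169717


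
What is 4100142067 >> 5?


0b11110100011000110011001111110011 >> 5 = 0b111101000110001100110011111 = 128129439

128129439


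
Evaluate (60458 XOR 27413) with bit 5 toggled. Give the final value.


Step 1: 60458 ^ 27413 = 34623
Step 2: 34623 ^ (1 << 5) = 34623 ^ 32 = 34591

34591


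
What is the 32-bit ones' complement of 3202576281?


3202576281 ^ 4294967295 = 1092391014

1092391014


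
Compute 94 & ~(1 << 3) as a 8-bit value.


94 & ~(1 << 3) = 86

86


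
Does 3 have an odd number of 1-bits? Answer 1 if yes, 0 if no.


0b11 has 2 ones => parity 0

0


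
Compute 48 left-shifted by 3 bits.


0b110000 << 3 = 0b110000000 = 384

384


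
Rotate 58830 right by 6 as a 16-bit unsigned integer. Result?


Rotate 0b1110010111001110 right by 6 (16-bit) = 0b11101110010111 = 15255

15255


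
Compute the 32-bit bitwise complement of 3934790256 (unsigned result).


~0b11101010100010000010001001110000 = 0b10101011101111101110110001111 = 360177039 (32-bit unsigned)

360177039


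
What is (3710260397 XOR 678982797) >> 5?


Step 1: 3710260397 ^ 678982797 = 4116602912
Step 2: 4116602912 >> 5 = 128643841

128643841


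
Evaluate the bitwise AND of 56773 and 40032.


0b1101110111000101 & 0b1001110001100000 = 0b1001110001000000 = 40000

40000


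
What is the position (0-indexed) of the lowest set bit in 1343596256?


0b1010000000101011010011011100000. Lowest set bit at position 5

5


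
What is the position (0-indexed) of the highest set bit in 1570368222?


0b1011101100110011110101011011110. Highest set bit at position 30

30


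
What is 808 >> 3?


0b1100101000 >> 3 = 0b1100101 = 101

101


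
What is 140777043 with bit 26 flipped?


140777043 ^ (1 << 26) = 140777043 ^ 67108864 = 207885907

207885907


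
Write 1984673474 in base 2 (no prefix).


1984673474 = 1110110010010111011011011000010 in binary

1110110010010111011011011000010


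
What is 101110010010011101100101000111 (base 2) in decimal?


101110010010011101100101000111 in decimal = 776591687

776591687


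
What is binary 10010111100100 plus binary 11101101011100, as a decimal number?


10010111100100 + 11101101011100 = 110000101000000 = 24896

24896


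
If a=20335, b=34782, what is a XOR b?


20335 ^ 34782 = 51377

51377


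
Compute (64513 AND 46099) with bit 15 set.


Step 1: 64513 & 46099 = 46081
Step 2: 46081 | (1 << 15) = 46081 | 32768 = 46081

46081


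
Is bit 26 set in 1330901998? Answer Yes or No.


0b1001111010100111111001111101110, bit 26 = 1. Yes

Yes


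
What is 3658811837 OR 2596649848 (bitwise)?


0b11011010000101010000100110111101 | 0b10011010110001011011101101111000 = 0b11011010110101011011101111111101 = 3671440381

3671440381


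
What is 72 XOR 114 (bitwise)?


0b1001000 ^ 0b1110010 = 0b111010 = 58

58


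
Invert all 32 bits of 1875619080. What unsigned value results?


1875619080 ^ 4294967295 = 2419348215

2419348215


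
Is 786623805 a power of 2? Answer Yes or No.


0b101110111000101110110100111101. Multiple bits set => No

No


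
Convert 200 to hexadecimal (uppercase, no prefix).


200 = C8 hex

C8


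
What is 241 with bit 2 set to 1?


241 | (1 << 2) = 241 | 4 = 245

245


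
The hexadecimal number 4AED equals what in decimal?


4AED hex = 19181 decimal

19181


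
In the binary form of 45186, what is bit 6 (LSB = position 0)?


0b1011000010000010, position 6 = 0

0


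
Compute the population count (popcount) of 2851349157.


0b10101001111101000010001010100101 has 15 set bits

15


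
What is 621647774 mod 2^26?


621647774 & 67108863 = 17667998

17667998


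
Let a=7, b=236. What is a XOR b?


7 ^ 236 = 235

235


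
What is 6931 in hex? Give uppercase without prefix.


6931 = 1B13 hex

1B13


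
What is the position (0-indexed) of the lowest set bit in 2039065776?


0b1111001100010011010110010110000. Lowest set bit at position 4

4


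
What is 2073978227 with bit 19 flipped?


2073978227 ^ (1 << 19) = 2073978227 ^ 524288 = 2073453939

2073453939


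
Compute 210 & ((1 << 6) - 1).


210 & 63 = 18

18


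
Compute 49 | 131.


0b110001 | 0b10000011 = 0b10110011 = 179

179


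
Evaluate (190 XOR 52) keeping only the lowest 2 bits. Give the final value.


Step 1: 190 ^ 52 = 138
Step 2: 138 & 3 = 2

2


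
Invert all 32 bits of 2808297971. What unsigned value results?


2808297971 ^ 4294967295 = 1486669324

1486669324


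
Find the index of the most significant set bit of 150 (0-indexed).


0b10010110. Highest set bit at position 7

7


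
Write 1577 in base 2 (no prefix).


1577 = 11000101001 in binary

11000101001


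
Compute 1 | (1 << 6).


1 | (1 << 6) = 1 | 64 = 65

65


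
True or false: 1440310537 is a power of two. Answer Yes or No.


0b1010101110110010110010100001001. Multiple bits set => No

No


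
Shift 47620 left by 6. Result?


0b1011101000000100 << 6 = 0b1011101000000100000000 = 3047680

3047680


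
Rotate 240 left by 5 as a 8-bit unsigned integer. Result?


Rotate 0b11110000 left by 5 (8-bit) = 0b11110 = 30

30


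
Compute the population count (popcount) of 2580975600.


0b10011001110101101000111111110000 has 18 set bits

18


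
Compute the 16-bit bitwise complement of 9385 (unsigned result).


~0b10010010101001 = 0b1101101101010110 = 56150 (16-bit unsigned)

56150


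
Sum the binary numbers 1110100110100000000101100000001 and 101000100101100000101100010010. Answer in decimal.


1110100110100000000101100000001 + 101000100101100000101100010010 = 10011101011001100001011000010011 = 2640713235

2640713235


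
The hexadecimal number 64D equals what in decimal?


64D hex = 1613 decimal

1613


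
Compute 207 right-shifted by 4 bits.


0b11001111 >> 4 = 0b1100 = 12

12


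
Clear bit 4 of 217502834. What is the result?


217502834 & ~(1 << 4) = 217502818

217502818


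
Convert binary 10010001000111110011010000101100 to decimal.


10010001000111110011010000101100 in decimal = 2434741292

2434741292


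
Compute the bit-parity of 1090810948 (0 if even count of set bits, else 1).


0b1000001000001000111010001000100 has 9 ones => parity 1

1


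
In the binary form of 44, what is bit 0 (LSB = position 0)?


0b101100, position 0 = 0

0


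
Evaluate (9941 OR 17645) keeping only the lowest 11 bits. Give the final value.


Step 1: 9941 | 17645 = 26365
Step 2: 26365 & 2047 = 1789

1789


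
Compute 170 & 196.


0b10101010 & 0b11000100 = 0b10000000 = 128

128


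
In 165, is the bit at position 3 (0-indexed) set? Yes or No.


0b10100101, bit 3 = 0. No

No


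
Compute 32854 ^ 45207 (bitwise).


0b1000000001010110 ^ 0b1011000010010111 = 0b11000011000001 = 12481

12481


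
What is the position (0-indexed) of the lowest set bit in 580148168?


0b100010100101000101101111001000. Lowest set bit at position 3

3


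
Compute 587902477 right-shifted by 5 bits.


0b100011000010101010111000001101 >> 5 = 0b1000110000101010101110000 = 18371952

18371952


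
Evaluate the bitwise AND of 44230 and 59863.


0b1010110011000110 & 0b1110100111010111 = 0b1010100011000110 = 43206

43206


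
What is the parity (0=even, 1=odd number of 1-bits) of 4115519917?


0b11110101010011011101100110101101 has 20 ones => parity 0

0


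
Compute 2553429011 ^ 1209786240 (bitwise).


0b10011000001100100011110000010011 ^ 0b1001000000110111101111110000000 = 0b11010000001010011110001110010011 = 3492406163

3492406163


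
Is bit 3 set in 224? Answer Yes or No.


0b11100000, bit 3 = 0. No

No


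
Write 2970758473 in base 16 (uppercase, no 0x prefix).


2970758473 = B1122D49 hex

B1122D49


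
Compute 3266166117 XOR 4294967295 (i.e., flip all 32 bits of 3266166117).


3266166117 ^ 4294967295 = 1028801178

1028801178


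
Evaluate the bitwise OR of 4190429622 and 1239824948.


0b11111001110001001110000110110110 | 0b1001001111001100011101000110100 = 0b11111001111001101111101110110110 = 4192664502

4192664502


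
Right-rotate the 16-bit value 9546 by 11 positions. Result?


Rotate 0b10010101001010 right by 11 (16-bit) = 0b1010100101000100 = 43332

43332


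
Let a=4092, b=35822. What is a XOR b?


4092 ^ 35822 = 33810

33810


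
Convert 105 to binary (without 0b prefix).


105 = 1101001 in binary

1101001


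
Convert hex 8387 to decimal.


8387 hex = 33671 decimal

33671


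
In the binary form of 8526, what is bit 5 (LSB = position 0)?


0b10000101001110, position 5 = 0

0


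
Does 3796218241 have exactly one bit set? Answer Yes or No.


0b11100010010001011011000110000001. Multiple bits set => No

No


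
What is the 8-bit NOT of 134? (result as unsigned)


~0b10000110 = 0b1111001 = 121 (8-bit unsigned)

121


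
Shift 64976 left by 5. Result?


0b1111110111010000 << 5 = 0b111111011101000000000 = 2079232

2079232


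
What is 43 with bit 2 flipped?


43 ^ (1 << 2) = 43 ^ 4 = 47

47


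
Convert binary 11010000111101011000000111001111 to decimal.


11010000111101011000000111001111 in decimal = 3505750479

3505750479


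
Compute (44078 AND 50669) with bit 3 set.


Step 1: 44078 & 50669 = 33836
Step 2: 33836 | (1 << 3) = 33836 | 8 = 33836

33836


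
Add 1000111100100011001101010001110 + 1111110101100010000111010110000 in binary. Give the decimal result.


1000111100100011001101010001110 + 1111110101100010000111010110000 = 11000110010000101010100100111110 = 3326257470

3326257470


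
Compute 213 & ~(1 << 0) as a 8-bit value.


213 & ~(1 << 0) = 212

212


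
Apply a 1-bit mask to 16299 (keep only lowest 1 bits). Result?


16299 & 1 = 1

1


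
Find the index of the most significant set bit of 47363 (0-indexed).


0b1011100100000011. Highest set bit at position 15

15


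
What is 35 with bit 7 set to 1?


35 | (1 << 7) = 35 | 128 = 163

163


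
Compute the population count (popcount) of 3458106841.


0b11001110000111101000010111011001 has 17 set bits

17


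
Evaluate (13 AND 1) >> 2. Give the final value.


Step 1: 13 & 1 = 1
Step 2: 1 >> 2 = 0

0


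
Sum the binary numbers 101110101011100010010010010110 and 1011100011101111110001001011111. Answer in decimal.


101110101011100010010010010110 + 1011100011101111110001001011111 = 10001011001001100000011011110101 = 2334525173

2334525173


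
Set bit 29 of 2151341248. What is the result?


2151341248 | (1 << 29) = 2151341248 | 536870912 = 2688212160

2688212160


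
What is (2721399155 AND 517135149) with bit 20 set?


Step 1: 2721399155 & 517135149 = 34619681
Step 2: 34619681 | (1 << 20) = 34619681 | 1048576 = 34619681

34619681


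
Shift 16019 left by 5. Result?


0b11111010010011 << 5 = 0b1111101001001100000 = 512608

512608


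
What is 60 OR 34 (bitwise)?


0b111100 | 0b100010 = 0b111110 = 62

62


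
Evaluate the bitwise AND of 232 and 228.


0b11101000 & 0b11100100 = 0b11100000 = 224

224


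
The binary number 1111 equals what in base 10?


1111 in decimal = 15

15


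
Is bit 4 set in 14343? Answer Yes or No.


0b11100000000111, bit 4 = 0. No

No


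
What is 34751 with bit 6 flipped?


34751 ^ (1 << 6) = 34751 ^ 64 = 34815

34815


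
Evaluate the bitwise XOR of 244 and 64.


0b11110100 ^ 0b1000000 = 0b10110100 = 180

180


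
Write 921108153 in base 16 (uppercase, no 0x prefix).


921108153 = 36E6FEB9 hex

36E6FEB9


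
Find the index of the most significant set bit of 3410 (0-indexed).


0b110101010010. Highest set bit at position 11

11


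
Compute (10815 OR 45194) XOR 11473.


Step 1: 10815 | 45194 = 47807
Step 2: 47807 ^ 11473 = 38510

38510


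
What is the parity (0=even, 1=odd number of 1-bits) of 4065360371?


0b11110010010100000111100111110011 has 18 ones => parity 0

0


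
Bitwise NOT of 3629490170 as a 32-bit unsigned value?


~0b11011000010101011001111111111010 = 0b100111101010100110000000000101 = 665477125 (32-bit unsigned)

665477125


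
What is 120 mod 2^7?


120 & 127 = 120

120


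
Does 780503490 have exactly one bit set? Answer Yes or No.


0b101110100001011000100111000010. Multiple bits set => No

No


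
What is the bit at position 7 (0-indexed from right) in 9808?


0b10011001010000, position 7 = 0

0


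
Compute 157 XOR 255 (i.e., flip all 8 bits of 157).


157 ^ 255 = 98

98


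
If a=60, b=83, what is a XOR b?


60 ^ 83 = 111

111


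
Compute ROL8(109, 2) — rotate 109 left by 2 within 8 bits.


Rotate 0b1101101 left by 2 (8-bit) = 0b10110101 = 181

181


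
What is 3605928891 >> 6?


0b11010110111011100001101110111011 >> 6 = 0b11010110111011100001101110 = 56342638

56342638


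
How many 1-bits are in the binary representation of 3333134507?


0b11000110101010111001100010101011 has 17 set bits

17


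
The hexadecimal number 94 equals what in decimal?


94 hex = 148 decimal

148


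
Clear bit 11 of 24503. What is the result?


24503 & ~(1 << 11) = 22455

22455


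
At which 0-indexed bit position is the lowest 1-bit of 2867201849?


0b10101010111001100000011100111001. Lowest set bit at position 0

0


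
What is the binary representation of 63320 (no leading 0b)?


63320 = 1111011101011000 in binary

1111011101011000


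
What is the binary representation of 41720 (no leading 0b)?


41720 = 1010001011111000 in binary

1010001011111000


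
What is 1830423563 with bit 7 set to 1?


1830423563 | (1 << 7) = 1830423563 | 128 = 1830423691

1830423691


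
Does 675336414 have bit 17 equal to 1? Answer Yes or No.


0b101000010000001101000011011110, bit 17 = 0. No

No


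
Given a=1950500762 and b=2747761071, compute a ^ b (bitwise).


1950500762 ^ 2747761071 = 3615868469

3615868469


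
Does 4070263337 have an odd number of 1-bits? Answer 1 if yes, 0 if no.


0b11110010100110110100101000101001 has 16 ones => parity 0

0


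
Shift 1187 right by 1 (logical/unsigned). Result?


0b10010100011 >> 1 = 0b1001010001 = 593

593


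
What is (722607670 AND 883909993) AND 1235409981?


Step 1: 722607670 & 883909993 = 537003040
Step 2: 537003040 & 1235409981 = 132128

132128


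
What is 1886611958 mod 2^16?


1886611958 & 65535 = 27126

27126


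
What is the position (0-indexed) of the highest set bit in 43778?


0b1010101100000010. Highest set bit at position 15

15


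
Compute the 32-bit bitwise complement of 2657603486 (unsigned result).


~0b10011110011001111100111110011110 = 0b1100001100110000011000001100001 = 1637363809 (32-bit unsigned)

1637363809


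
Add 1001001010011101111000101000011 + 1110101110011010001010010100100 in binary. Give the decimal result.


1001001010011101111000101000011 + 1110101110011010001010010100100 = 10111111000111000000010111100111 = 3206284775

3206284775


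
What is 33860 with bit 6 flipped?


33860 ^ (1 << 6) = 33860 ^ 64 = 33796

33796


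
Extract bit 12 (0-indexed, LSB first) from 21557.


0b101010000110101, position 12 = 1

1


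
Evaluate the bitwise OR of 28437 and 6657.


0b110111100010101 | 0b1101000000001 = 0b111111100010101 = 32533

32533


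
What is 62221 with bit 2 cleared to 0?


62221 & ~(1 << 2) = 62217

62217


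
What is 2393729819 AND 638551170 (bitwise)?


0b10001110101011010110101100011011 & 0b100110000011111000010010000010 = 0b110000011010000000000000010 = 101515266

101515266


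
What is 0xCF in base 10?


CF hex = 207 decimal

207


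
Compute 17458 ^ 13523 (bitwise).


0b100010000110010 ^ 0b11010011010011 = 0b111000011100001 = 28897

28897


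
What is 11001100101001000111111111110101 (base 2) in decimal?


11001100101001000111111111110101 in decimal = 3433332725

3433332725


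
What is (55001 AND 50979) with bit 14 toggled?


Step 1: 55001 & 50979 = 50689
Step 2: 50689 ^ (1 << 14) = 50689 ^ 16384 = 34305

34305


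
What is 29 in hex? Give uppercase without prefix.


29 = 1D hex

1D


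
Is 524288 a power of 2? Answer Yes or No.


0b10000000000000000000. Only one bit set => Yes

Yes


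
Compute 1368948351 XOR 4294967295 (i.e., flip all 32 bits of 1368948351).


1368948351 ^ 4294967295 = 2926018944

2926018944


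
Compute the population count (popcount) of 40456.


0b1001111000001000 has 6 set bits

6


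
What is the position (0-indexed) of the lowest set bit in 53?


0b110101. Lowest set bit at position 0

0


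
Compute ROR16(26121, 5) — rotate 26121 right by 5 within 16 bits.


Rotate 0b110011000001001 right by 5 (16-bit) = 0b100101100110000 = 19248

19248


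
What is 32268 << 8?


0b111111000001100 << 8 = 0b11111100000110000000000 = 8260608

8260608


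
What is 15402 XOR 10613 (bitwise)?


0b11110000101010 ^ 0b10100101110101 = 0b1010101011111 = 5471

5471


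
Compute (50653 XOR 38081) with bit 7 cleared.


Step 1: 50653 ^ 38081 = 20764
Step 2: 20764 & ~(1 << 7) = 20764

20764


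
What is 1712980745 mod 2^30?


1712980745 & 1073741823 = 639238921

639238921


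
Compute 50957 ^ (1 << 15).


50957 ^ (1 << 15) = 50957 ^ 32768 = 18189

18189


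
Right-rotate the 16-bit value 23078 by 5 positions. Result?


Rotate 0b101101000100110 right by 5 (16-bit) = 0b11001011010001 = 13009

13009


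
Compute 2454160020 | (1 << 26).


2454160020 | (1 << 26) = 2454160020 | 67108864 = 2521268884

2521268884


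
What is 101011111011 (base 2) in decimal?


101011111011 in decimal = 2811

2811


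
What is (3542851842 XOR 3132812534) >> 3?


Step 1: 3542851842 ^ 3132812534 = 1771130356
Step 2: 1771130356 >> 3 = 221391294

221391294


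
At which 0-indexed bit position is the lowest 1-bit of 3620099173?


0b11010111110001100101010001100101. Lowest set bit at position 0

0


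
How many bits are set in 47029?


0b1011011110110101 has 11 set bits

11


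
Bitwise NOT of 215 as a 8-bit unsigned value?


~0b11010111 = 0b101000 = 40 (8-bit unsigned)

40


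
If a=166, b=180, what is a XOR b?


166 ^ 180 = 18

18


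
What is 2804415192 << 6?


0b10100111001001111111101011011000 << 6 = 0b10100111001001111111101011011000000000 = 179482572288

179482572288


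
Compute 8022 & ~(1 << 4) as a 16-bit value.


8022 & ~(1 << 4) = 8006

8006


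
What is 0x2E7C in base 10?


2E7C hex = 11900 decimal

11900


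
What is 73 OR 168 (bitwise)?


0b1001001 | 0b10101000 = 0b11101001 = 233

233


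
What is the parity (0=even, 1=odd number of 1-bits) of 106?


0b1101010 has 4 ones => parity 0

0


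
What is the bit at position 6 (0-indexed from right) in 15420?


0b11110000111100, position 6 = 0

0


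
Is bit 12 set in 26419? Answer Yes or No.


0b110011100110011, bit 12 = 0. No

No


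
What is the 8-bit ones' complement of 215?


215 ^ 255 = 40

40


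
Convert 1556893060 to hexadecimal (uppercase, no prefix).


1556893060 = 5CCC4D84 hex

5CCC4D84


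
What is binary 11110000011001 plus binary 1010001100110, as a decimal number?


11110000011001 + 1010001100110 = 101000001111111 = 20607

20607


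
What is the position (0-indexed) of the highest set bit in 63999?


0b1111100111111111. Highest set bit at position 15

15


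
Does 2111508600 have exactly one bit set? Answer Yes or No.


0b1111101110110110001000001111000. Multiple bits set => No

No


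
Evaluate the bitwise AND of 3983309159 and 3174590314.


0b11101101011011000111100101100111 & 0b10111101001110000110011101101010 = 0b10101101001010000110000101100010 = 2905104738

2905104738


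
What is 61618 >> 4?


0b1111000010110010 >> 4 = 0b111100001011 = 3851

3851


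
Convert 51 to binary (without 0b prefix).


51 = 110011 in binary

110011


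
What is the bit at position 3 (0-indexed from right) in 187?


0b10111011, position 3 = 1

1


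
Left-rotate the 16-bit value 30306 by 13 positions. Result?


Rotate 0b111011001100010 left by 13 (16-bit) = 0b100111011001100 = 20172

20172


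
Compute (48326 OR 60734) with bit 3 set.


Step 1: 48326 | 60734 = 65022
Step 2: 65022 | (1 << 3) = 65022 | 8 = 65022

65022


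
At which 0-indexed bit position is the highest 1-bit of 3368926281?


0b11001000110011011011110001001001. Highest set bit at position 31

31


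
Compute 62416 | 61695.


0b1111001111010000 | 0b1111000011111111 = 0b1111001111111111 = 62463

62463


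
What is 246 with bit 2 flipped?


246 ^ (1 << 2) = 246 ^ 4 = 242

242


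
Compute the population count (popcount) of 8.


0b1000 has 1 set bits

1


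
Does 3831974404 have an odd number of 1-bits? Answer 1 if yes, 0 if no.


0b11100100011001110100101000000100 has 13 ones => parity 1

1


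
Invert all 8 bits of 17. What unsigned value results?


17 ^ 255 = 238

238


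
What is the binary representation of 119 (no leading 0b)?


119 = 1110111 in binary

1110111


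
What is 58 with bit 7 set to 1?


58 | (1 << 7) = 58 | 128 = 186

186


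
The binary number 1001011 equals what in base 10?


1001011 in decimal = 75

75


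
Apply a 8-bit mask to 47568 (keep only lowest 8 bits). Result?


47568 & 255 = 208

208


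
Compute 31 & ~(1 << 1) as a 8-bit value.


31 & ~(1 << 1) = 29

29


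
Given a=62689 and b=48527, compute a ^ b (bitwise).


62689 ^ 48527 = 18798

18798


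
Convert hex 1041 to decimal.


1041 hex = 4161 decimal

4161


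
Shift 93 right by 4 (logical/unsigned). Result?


0b1011101 >> 4 = 0b101 = 5

5


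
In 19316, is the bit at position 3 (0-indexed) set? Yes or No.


0b100101101110100, bit 3 = 0. No

No


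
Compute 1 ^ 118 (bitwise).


0b1 ^ 0b1110110 = 0b1110111 = 119

119


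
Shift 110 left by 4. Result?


0b1101110 << 4 = 0b11011100000 = 1760

1760


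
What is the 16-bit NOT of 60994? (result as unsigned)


~0b1110111001000010 = 0b1000110111101 = 4541 (16-bit unsigned)

4541


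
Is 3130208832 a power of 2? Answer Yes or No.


0b10111010100100110011001001000000. Multiple bits set => No

No


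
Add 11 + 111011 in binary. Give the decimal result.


11 + 111011 = 111110 = 62

62


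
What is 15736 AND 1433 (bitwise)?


0b11110101111000 & 0b10110011001 = 0b10100011000 = 1304

1304


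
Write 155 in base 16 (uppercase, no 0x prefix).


155 = 9B hex

9B


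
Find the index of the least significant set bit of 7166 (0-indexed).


0b1101111111110. Lowest set bit at position 1

1


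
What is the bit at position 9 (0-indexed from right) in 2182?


0b100010000110, position 9 = 0

0


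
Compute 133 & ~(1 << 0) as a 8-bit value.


133 & ~(1 << 0) = 132

132


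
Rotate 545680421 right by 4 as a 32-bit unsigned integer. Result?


Rotate 0b100000100001100110110000100101 right by 4 (32-bit) = 0b1010010000010000110011011000010 = 1376282306

1376282306


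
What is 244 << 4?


0b11110100 << 4 = 0b111101000000 = 3904

3904


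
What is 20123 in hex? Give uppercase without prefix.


20123 = 4E9B hex

4E9B


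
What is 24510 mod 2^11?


24510 & 2047 = 1982

1982


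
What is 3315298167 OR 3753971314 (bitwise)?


0b11000101100110110110111101110111 | 0b11011111110000010000111001110010 = 0b11011111110110110110111101110111 = 3755700087

3755700087


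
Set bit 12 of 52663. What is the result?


52663 | (1 << 12) = 52663 | 4096 = 56759

56759


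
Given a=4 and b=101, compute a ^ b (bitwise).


4 ^ 101 = 97

97


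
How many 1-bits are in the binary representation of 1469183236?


0b1010111100100011111010100000100 has 15 set bits

15


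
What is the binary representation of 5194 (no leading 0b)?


5194 = 1010001001010 in binary

1010001001010


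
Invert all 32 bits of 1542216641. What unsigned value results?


1542216641 ^ 4294967295 = 2752750654

2752750654


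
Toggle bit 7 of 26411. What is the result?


26411 ^ (1 << 7) = 26411 ^ 128 = 26539

26539


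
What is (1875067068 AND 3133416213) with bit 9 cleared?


Step 1: 1875067068 & 3133416213 = 717226004
Step 2: 717226004 & ~(1 << 9) = 717226004

717226004


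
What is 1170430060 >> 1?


0b1000101110000110101100001101100 >> 1 = 0b100010111000011010110000110110 = 585215030

585215030


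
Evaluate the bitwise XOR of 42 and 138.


0b101010 ^ 0b10001010 = 0b10100000 = 160

160


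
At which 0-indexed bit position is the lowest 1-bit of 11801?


0b10111000011001. Lowest set bit at position 0

0


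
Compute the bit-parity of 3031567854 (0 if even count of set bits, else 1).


0b10110100101100100000110111101110 has 17 ones => parity 1

1


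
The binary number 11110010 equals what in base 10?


11110010 in decimal = 242

242


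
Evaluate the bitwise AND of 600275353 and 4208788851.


0b100011110001110111100110011001 & 0b11111010110111010000010101110011 = 0b100010110001010000000100010001 = 583336209

583336209


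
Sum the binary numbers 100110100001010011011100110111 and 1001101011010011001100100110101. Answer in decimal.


100110100001010011011100110111 + 1001101011010011001100100110101 = 1110011111011101101000001101100 = 1945030764

1945030764


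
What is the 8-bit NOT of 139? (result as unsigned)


~0b10001011 = 0b1110100 = 116 (8-bit unsigned)

116


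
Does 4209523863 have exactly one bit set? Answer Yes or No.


0b11111010111010000011110010010111. Multiple bits set => No

No


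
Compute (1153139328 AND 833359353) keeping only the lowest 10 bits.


Step 1: 1153139328 & 833359353 = 11010176
Step 2: 11010176 & 1023 = 128

128


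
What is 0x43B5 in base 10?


43B5 hex = 17333 decimal

17333


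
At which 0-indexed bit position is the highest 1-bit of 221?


0b11011101. Highest set bit at position 7

7


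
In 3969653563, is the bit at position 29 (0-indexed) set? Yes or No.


0b11101100100111000001101100111011, bit 29 = 1. Yes

Yes


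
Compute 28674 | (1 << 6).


28674 | (1 << 6) = 28674 | 64 = 28738

28738


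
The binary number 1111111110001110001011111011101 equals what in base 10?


1111111110001110001011111011101 in decimal = 2143754205

2143754205


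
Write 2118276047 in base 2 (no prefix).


2118276047 = 1111110010000100101001111001111 in binary

1111110010000100101001111001111


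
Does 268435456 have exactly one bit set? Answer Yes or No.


0b10000000000000000000000000000. Only one bit set => Yes

Yes


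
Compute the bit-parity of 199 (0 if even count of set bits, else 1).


0b11000111 has 5 ones => parity 1

1


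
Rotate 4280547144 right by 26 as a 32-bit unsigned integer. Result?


Rotate 0b11111111001000111111011101001000 right by 26 (32-bit) = 0b11001000111111011101001000111111 = 3372077631

3372077631


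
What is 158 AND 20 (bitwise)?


0b10011110 & 0b10100 = 0b10100 = 20

20


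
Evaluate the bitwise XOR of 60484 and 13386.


0b1110110001000100 ^ 0b11010001001010 = 0b1101100000001110 = 55310

55310


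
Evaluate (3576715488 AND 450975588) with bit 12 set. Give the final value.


Step 1: 3576715488 & 450975588 = 270553184
Step 2: 270553184 | (1 << 12) = 270553184 | 4096 = 270553184

270553184


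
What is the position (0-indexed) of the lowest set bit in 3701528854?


0b11011100101000001101100100010110. Lowest set bit at position 1

1


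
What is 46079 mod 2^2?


46079 & 3 = 3

3


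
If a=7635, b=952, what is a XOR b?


7635 ^ 952 = 7787

7787


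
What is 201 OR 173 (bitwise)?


0b11001001 | 0b10101101 = 0b11101101 = 237

237


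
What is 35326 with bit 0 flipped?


35326 ^ (1 << 0) = 35326 ^ 1 = 35327

35327


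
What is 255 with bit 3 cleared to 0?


255 & ~(1 << 3) = 247

247


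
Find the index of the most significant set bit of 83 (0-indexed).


0b1010011. Highest set bit at position 6

6


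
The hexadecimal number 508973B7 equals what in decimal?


508973B7 hex = 1351185335 decimal

1351185335


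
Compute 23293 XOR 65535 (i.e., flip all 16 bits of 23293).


23293 ^ 65535 = 42242

42242


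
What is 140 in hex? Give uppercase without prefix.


140 = 8C hex

8C


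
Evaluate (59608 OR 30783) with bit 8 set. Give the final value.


Step 1: 59608 | 30783 = 63743
Step 2: 63743 | (1 << 8) = 63743 | 256 = 63999

63999


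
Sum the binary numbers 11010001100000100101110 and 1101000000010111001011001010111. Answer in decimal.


11010001100000100101110 + 1101000000010111001011001010111 = 1101000011101000101011110000101 = 1752455045

1752455045


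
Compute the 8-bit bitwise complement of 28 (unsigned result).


~0b11100 = 0b11100011 = 227 (8-bit unsigned)

227


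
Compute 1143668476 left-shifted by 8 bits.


0b1000100001010101111111011111100 << 8 = 0b100010000101010111111101111110000000000 = 292779129856

292779129856


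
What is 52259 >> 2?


0b1100110000100011 >> 2 = 0b11001100001000 = 13064

13064


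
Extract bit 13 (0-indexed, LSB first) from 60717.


0b1110110100101101, position 13 = 1

1


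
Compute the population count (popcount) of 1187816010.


0b1000110110011001010001001001010 has 13 set bits

13


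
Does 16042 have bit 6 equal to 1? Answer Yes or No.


0b11111010101010, bit 6 = 0. No

No


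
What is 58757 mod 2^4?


58757 & 15 = 5

5


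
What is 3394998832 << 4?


0b11001010010110111001001000110000 << 4 = 0b110010100101101110010010001100000000 = 54319981312

54319981312


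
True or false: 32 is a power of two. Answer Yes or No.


0b100000. Only one bit set => Yes

Yes


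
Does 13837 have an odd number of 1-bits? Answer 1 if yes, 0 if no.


0b11011000001101 has 7 ones => parity 1

1


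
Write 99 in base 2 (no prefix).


99 = 1100011 in binary

1100011


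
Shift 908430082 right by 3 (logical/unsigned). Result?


0b110110001001011000101100000010 >> 3 = 0b110110001001011000101100000 = 113553760

113553760


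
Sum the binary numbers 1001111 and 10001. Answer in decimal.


1001111 + 10001 = 1100000 = 96

96


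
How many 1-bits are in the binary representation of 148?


0b10010100 has 3 set bits

3


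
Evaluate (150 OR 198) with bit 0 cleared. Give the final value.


Step 1: 150 | 198 = 214
Step 2: 214 & ~(1 << 0) = 214

214


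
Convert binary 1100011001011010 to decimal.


1100011001011010 in decimal = 50778

50778


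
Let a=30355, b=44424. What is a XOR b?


30355 ^ 44424 = 56091

56091


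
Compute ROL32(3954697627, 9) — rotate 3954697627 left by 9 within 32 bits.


Rotate 0b11101011101101111110010110011011 left by 9 (32-bit) = 0b1101111110010110011011111010111 = 1875589079

1875589079


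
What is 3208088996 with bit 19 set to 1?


3208088996 | (1 << 19) = 3208088996 | 524288 = 3208613284

3208613284


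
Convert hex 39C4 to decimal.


39C4 hex = 14788 decimal

14788


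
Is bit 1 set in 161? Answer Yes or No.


0b10100001, bit 1 = 0. No

No


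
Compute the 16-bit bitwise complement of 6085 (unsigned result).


~0b1011111000101 = 0b1110100000111010 = 59450 (16-bit unsigned)

59450


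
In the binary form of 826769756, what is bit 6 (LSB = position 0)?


0b110001010001111000000101011100, position 6 = 1

1


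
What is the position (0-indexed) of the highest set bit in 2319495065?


0b10001010010000001010111110011001. Highest set bit at position 31

31


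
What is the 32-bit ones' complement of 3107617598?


3107617598 ^ 4294967295 = 1187349697

1187349697


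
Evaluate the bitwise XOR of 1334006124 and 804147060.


0b1001111100000110101000101101100 ^ 0b101111111011100100111101110100 = 0b1100000011011010001111000011000 = 1617763864

1617763864


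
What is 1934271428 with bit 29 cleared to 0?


1934271428 & ~(1 << 29) = 1397400516

1397400516


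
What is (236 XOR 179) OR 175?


Step 1: 236 ^ 179 = 95
Step 2: 95 | 175 = 255

255


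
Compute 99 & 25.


0b1100011 & 0b11001 = 0b1 = 1

1


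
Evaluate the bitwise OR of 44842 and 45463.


0b1010111100101010 | 0b1011000110010111 = 0b1011111110111111 = 49087

49087


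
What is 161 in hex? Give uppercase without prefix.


161 = A1 hex

A1


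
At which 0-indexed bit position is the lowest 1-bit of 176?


0b10110000. Lowest set bit at position 4

4


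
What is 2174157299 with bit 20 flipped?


2174157299 ^ (1 << 20) = 2174157299 ^ 1048576 = 2173108723

2173108723


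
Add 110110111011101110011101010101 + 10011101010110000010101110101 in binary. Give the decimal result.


110110111011101110011101010101 + 10011101010110000010101110101 = 1001010100110011110110011001010 = 1251601610

1251601610


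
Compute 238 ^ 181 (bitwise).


0b11101110 ^ 0b10110101 = 0b1011011 = 91

91


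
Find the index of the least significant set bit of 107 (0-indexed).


0b1101011. Lowest set bit at position 0

0


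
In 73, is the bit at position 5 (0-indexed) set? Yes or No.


0b1001001, bit 5 = 0. No

No


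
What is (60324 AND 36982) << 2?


Step 1: 60324 & 36982 = 32804
Step 2: 32804 << 2 = 131216

131216


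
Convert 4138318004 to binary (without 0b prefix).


4138318004 = 11110110101010011011100010110100 in binary

11110110101010011011100010110100


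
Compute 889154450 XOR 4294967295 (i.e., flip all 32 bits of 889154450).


889154450 ^ 4294967295 = 3405812845

3405812845


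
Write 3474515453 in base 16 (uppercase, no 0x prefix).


3474515453 = CF18E5FD hex

CF18E5FD


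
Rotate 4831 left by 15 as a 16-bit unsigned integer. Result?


Rotate 0b1001011011111 left by 15 (16-bit) = 0b1000100101101111 = 35183

35183


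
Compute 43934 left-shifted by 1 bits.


0b1010101110011110 << 1 = 0b10101011100111100 = 87868

87868


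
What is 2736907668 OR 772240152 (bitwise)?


0b10100011001000011110010110010100 | 0b101110000001110111001100011000 = 0b10101111001001111111011110011100 = 2938632092

2938632092


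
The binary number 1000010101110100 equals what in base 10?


1000010101110100 in decimal = 34164

34164


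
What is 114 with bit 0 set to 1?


114 | (1 << 0) = 114 | 1 = 115

115


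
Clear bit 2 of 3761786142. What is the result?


3761786142 & ~(1 << 2) = 3761786138

3761786138


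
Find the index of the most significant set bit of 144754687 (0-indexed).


0b1000101000001100011111111111. Highest set bit at position 27

27


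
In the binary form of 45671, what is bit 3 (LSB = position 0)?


0b1011001001100111, position 3 = 0

0


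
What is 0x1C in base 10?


1C hex = 28 decimal

28


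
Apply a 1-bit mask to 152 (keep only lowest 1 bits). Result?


152 & 1 = 0

0


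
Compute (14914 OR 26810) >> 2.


Step 1: 14914 | 26810 = 31482
Step 2: 31482 >> 2 = 7870

7870


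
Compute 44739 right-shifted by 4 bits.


0b1010111011000011 >> 4 = 0b101011101100 = 2796

2796


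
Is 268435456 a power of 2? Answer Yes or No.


0b10000000000000000000000000000. Only one bit set => Yes

Yes


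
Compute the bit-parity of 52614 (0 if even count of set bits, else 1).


0b1100110110000110 has 8 ones => parity 0

0


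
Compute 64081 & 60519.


0b1111101001010001 & 0b1110110001100111 = 0b1110100001000001 = 59457

59457


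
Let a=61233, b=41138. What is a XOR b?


61233 ^ 41138 = 20355

20355


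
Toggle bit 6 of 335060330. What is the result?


335060330 ^ (1 << 6) = 335060330 ^ 64 = 335060266

335060266


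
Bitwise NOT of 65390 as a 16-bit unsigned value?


~0b1111111101101110 = 0b10010001 = 145 (16-bit unsigned)

145


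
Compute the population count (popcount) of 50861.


0b1100011010101101 has 9 set bits

9


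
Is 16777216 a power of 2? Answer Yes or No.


0b1000000000000000000000000. Only one bit set => Yes

Yes


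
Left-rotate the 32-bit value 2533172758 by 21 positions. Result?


Rotate 0b10010110111111010010011000010110 left by 21 (32-bit) = 0b11000010110100101101111110100100 = 3268599716

3268599716


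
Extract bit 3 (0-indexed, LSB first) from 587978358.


0b100011000010111101011001110110, position 3 = 0

0


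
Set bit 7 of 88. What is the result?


88 | (1 << 7) = 88 | 128 = 216

216


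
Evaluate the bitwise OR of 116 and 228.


0b1110100 | 0b11100100 = 0b11110100 = 244

244


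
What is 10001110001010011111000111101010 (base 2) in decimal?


10001110001010011111000111101010 in decimal = 2385113578

2385113578


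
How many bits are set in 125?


0b1111101 has 6 set bits

6


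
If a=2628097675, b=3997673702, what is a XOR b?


2628097675 ^ 3997673702 = 1927429741

1927429741


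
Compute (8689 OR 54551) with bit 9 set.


Step 1: 8689 | 54551 = 62967
Step 2: 62967 | (1 << 9) = 62967 | 512 = 63479

63479


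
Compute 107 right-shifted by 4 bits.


0b1101011 >> 4 = 0b110 = 6

6


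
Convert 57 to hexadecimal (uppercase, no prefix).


57 = 39 hex

39


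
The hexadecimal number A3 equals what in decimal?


A3 hex = 163 decimal

163


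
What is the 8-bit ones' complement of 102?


102 ^ 255 = 153

153


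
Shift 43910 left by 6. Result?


0b1010101110000110 << 6 = 0b1010101110000110000000 = 2810240

2810240


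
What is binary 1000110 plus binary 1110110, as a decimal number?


1000110 + 1110110 = 10111100 = 188

188


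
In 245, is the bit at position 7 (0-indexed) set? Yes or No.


0b11110101, bit 7 = 1. Yes

Yes


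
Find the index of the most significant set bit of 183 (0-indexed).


0b10110111. Highest set bit at position 7

7


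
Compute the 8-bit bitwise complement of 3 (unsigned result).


~0b11 = 0b11111100 = 252 (8-bit unsigned)

252
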